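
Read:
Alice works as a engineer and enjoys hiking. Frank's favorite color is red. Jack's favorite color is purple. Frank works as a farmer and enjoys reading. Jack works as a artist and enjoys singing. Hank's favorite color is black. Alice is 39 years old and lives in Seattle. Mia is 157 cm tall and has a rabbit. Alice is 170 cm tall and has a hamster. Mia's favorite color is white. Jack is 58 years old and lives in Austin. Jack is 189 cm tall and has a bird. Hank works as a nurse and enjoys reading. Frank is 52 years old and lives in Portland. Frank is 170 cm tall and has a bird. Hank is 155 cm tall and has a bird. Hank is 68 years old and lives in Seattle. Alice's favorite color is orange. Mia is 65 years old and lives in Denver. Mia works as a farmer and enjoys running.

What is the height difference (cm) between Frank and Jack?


|170 - 189| = 19

19


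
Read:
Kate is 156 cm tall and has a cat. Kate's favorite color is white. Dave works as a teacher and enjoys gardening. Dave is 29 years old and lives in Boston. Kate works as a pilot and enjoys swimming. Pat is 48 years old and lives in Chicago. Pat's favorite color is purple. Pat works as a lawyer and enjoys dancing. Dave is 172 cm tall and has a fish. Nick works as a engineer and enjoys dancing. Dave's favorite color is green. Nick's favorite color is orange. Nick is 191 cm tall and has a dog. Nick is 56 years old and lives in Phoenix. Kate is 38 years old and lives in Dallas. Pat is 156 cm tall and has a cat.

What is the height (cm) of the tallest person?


Tallest: Nick at 191 cm

191


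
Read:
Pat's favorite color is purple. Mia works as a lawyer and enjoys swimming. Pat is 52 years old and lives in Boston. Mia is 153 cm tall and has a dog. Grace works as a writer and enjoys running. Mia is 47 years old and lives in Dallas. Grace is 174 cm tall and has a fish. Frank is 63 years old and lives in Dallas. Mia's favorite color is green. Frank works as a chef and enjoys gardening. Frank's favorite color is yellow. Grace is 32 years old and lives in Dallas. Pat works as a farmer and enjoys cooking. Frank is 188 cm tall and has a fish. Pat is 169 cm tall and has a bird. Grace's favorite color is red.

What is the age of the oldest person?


Oldest: Frank at 63

63


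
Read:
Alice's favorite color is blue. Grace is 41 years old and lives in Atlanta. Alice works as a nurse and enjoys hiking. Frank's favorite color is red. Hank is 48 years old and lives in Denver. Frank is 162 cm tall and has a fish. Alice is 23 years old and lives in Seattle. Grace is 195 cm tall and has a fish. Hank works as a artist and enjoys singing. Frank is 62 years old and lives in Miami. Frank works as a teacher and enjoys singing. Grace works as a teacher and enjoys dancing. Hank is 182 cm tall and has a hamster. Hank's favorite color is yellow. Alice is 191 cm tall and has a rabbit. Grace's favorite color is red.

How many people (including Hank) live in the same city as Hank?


Hank lives in Denver. Count = 1

1


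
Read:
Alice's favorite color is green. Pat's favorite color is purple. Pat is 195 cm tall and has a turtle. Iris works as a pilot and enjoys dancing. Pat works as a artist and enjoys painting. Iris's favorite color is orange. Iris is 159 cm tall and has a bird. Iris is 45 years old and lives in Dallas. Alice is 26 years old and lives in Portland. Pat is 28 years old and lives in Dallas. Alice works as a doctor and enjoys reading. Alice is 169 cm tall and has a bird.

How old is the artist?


The artist is Pat, age 28

28


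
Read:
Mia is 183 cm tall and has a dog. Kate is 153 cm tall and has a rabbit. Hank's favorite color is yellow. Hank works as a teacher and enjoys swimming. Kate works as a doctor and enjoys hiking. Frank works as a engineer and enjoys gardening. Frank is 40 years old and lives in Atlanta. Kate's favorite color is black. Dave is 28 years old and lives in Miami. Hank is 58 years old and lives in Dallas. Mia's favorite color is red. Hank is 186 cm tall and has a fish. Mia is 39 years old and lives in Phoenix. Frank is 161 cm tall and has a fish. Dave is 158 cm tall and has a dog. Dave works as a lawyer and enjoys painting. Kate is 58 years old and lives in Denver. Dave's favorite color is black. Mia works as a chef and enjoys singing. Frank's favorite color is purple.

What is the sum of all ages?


28+39+58+58+40 = 223

223


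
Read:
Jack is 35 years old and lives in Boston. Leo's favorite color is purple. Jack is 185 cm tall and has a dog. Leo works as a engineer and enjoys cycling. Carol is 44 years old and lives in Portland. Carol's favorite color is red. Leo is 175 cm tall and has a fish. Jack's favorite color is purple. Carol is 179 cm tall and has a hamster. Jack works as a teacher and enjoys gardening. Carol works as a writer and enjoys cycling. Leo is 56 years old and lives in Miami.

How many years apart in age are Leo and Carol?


56 vs 44, diff = 12

12


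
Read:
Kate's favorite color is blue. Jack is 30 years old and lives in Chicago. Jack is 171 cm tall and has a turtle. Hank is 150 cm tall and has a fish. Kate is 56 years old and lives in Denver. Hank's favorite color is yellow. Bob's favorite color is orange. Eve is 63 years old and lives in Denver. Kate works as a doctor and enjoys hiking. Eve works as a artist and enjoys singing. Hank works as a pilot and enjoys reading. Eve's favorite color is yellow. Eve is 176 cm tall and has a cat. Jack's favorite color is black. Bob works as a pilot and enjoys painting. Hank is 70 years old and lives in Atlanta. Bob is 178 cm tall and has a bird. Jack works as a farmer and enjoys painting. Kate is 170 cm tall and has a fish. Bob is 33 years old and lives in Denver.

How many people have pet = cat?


Count: 1

1


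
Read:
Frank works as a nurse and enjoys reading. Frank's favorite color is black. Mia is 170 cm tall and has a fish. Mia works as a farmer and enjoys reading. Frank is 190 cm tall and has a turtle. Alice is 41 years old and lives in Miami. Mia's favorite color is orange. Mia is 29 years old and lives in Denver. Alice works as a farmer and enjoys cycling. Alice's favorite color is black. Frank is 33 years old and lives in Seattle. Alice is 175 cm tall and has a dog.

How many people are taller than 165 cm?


Taller than 165: 3

3


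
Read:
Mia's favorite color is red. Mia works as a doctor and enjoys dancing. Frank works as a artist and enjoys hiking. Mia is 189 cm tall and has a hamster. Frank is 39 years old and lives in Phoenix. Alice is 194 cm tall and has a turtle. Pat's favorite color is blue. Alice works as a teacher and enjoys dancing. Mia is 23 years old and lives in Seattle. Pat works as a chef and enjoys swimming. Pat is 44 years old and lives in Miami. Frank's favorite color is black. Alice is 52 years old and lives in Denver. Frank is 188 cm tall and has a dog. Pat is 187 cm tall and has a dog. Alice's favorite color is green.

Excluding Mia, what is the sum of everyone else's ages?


Sum (excluding Mia): 135

135


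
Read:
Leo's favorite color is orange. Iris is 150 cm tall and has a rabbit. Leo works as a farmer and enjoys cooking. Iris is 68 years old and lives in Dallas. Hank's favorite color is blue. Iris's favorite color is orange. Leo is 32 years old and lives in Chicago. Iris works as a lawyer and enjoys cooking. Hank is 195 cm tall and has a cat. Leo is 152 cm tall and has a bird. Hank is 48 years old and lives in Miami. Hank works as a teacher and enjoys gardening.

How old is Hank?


Hank is 48 years old

48


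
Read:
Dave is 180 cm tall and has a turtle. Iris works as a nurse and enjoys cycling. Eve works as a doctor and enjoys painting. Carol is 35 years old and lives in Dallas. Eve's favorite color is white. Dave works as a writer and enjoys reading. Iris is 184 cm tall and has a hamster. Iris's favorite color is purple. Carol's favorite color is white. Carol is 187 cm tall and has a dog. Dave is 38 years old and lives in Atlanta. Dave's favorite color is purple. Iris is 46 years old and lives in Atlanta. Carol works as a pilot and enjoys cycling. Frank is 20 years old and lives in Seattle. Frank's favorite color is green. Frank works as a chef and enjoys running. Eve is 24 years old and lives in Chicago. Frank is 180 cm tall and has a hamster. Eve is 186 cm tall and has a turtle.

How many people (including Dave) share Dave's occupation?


Dave is a writer. Count = 1

1


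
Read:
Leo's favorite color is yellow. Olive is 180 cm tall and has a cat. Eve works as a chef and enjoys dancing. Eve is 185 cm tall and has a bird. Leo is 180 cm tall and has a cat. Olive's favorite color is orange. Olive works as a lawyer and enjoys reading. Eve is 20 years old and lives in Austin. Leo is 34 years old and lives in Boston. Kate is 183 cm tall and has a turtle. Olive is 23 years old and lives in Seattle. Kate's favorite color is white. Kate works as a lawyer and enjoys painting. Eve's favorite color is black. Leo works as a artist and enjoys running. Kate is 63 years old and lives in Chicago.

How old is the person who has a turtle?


Person with turtle is Kate, age 63

63


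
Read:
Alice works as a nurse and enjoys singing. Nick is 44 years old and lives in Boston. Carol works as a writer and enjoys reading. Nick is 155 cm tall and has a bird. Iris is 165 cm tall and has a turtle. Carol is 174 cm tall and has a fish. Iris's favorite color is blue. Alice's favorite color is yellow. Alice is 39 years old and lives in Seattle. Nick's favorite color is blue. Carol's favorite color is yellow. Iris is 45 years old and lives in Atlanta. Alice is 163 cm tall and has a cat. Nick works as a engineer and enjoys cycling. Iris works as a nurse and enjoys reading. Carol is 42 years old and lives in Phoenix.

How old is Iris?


Iris is 45 years old

45


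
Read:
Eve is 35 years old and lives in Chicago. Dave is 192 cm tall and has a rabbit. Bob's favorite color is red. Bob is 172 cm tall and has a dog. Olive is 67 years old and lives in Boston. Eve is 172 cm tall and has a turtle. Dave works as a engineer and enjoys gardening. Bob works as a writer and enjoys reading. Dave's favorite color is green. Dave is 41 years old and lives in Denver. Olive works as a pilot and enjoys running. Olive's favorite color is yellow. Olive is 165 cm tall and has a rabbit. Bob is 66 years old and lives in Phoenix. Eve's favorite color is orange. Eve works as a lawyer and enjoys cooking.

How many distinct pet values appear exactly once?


Unique pet values: 2

2


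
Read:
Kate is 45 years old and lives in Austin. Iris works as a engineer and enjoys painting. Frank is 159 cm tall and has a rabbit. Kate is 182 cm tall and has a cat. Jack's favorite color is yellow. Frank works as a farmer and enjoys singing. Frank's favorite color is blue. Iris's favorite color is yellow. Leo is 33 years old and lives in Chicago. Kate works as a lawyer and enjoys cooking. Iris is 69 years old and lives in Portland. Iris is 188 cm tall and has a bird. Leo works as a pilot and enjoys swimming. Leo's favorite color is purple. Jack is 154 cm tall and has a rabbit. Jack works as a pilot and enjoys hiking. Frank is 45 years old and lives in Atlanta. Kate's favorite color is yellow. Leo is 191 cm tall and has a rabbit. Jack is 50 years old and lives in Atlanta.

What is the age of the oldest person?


Oldest: Iris at 69

69


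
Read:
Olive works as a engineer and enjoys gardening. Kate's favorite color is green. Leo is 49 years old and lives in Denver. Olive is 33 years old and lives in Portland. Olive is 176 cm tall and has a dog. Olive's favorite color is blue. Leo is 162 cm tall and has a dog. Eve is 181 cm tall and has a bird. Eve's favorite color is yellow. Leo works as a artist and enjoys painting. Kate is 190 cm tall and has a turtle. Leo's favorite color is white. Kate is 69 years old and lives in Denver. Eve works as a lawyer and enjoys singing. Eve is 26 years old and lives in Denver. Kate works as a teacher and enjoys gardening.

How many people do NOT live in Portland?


Not in Portland: 3

3


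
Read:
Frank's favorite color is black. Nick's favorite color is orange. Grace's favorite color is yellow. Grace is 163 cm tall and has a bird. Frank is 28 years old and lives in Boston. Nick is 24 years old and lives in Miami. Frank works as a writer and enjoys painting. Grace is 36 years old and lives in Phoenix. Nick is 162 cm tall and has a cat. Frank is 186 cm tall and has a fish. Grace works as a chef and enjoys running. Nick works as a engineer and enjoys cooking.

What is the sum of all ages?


28+24+36 = 88

88


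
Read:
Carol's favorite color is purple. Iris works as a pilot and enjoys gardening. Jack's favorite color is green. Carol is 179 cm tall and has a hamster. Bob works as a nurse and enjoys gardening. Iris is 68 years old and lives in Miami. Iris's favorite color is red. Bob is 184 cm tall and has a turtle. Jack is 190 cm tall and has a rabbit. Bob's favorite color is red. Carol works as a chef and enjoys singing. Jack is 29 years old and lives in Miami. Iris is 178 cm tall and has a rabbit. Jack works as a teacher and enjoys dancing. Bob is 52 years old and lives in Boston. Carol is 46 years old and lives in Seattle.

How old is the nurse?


The nurse is Bob, age 52

52


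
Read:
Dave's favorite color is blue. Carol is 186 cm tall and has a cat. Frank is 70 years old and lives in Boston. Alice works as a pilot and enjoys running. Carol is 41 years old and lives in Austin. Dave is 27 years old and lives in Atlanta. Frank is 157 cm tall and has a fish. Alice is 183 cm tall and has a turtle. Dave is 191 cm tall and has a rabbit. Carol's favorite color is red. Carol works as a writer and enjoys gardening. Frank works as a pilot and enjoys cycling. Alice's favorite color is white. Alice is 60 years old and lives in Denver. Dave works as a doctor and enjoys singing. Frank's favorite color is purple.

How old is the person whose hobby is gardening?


Person with hobby=gardening is Carol, age 41

41


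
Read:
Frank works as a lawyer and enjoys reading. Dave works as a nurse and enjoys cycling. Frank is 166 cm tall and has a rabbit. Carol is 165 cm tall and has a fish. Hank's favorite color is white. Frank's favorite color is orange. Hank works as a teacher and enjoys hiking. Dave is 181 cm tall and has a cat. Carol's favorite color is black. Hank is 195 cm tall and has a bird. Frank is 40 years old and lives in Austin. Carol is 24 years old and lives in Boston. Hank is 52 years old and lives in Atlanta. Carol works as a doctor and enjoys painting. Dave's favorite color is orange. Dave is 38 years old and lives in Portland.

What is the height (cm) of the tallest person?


Tallest: Hank at 195 cm

195


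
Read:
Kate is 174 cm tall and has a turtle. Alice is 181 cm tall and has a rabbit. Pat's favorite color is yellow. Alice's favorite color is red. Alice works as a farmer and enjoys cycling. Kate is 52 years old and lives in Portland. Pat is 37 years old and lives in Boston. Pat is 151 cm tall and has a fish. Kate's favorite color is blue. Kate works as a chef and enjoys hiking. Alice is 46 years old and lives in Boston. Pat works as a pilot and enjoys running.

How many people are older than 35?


Filter: 3

3


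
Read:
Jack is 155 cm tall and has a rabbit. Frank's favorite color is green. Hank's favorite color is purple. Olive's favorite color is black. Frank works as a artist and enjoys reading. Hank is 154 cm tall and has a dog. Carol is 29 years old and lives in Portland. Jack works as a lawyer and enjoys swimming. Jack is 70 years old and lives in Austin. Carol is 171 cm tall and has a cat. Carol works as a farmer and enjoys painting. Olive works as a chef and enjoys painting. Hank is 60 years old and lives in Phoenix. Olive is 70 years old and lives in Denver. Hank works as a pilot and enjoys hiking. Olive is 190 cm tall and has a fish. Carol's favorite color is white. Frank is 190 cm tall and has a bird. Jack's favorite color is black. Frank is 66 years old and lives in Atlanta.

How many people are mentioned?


People: Carol, Olive, Jack, Hank, Frank. Count = 5

5


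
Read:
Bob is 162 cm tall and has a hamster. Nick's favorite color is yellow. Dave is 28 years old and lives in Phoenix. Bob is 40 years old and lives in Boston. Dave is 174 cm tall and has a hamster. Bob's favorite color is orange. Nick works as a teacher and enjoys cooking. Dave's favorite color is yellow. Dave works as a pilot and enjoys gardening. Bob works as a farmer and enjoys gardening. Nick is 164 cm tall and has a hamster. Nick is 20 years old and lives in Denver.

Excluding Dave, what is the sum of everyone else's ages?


Sum (excluding Dave): 60

60


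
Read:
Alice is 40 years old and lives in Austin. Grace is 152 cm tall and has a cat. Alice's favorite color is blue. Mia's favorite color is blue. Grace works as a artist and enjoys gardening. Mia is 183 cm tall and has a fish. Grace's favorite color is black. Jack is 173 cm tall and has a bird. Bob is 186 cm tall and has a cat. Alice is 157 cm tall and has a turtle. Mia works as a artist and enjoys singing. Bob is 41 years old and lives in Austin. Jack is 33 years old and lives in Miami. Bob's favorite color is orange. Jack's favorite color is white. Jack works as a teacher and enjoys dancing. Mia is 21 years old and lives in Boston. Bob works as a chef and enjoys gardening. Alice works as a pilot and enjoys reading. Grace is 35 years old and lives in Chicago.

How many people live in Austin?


Count in Austin: 2

2


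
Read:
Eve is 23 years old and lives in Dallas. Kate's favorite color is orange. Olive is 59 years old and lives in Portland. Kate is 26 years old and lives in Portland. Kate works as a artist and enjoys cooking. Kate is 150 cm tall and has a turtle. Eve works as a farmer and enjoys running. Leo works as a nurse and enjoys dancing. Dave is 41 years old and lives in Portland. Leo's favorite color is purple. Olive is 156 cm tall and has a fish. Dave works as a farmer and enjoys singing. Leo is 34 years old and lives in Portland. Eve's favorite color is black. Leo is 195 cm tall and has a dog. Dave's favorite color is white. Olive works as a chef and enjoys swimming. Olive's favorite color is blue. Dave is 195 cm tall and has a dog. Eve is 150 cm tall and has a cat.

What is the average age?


Sum=183, n=5, avg=36.6

36.6


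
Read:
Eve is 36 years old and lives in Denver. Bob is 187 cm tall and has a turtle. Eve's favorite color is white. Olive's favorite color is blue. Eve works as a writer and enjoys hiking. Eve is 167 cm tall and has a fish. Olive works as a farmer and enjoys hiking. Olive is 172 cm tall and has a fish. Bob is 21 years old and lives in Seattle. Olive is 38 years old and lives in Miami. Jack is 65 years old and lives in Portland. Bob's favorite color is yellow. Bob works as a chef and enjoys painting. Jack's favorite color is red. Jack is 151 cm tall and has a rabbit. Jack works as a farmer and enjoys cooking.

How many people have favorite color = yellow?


Count: 1

1


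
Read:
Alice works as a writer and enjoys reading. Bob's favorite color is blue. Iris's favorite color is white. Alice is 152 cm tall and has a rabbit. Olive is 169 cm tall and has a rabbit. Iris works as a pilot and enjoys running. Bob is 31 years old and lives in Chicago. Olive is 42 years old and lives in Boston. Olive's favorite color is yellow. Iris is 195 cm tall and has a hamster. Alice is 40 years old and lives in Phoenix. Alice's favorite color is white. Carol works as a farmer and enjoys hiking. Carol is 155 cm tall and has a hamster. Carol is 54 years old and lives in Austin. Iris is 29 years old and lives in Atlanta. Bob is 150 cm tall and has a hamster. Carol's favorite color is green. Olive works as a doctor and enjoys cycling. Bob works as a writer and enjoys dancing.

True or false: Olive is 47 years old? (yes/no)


Olive is actually 42. no

no


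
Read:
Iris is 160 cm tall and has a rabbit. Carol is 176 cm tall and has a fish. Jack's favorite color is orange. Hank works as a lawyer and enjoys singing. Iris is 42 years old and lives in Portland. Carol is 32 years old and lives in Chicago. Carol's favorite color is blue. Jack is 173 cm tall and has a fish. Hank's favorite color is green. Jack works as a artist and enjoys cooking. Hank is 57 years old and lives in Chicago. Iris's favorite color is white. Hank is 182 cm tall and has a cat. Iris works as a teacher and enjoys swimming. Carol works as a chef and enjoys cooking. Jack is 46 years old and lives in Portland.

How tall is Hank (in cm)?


Hank is 182 cm tall

182


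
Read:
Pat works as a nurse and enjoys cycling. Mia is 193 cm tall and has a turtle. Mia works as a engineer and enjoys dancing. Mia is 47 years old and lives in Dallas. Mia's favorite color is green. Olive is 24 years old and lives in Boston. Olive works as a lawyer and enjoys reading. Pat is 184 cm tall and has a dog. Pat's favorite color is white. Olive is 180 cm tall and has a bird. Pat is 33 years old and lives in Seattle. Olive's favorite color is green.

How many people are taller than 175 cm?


Taller than 175: 3

3


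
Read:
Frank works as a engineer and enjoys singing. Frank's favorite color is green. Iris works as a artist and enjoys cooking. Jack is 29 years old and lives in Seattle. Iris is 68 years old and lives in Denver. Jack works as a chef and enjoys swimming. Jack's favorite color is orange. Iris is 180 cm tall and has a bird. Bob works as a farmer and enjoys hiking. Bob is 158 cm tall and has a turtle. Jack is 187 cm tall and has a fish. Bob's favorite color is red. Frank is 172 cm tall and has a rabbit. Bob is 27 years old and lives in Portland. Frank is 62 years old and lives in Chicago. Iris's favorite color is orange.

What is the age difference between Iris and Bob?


|68 - 27| = 41

41


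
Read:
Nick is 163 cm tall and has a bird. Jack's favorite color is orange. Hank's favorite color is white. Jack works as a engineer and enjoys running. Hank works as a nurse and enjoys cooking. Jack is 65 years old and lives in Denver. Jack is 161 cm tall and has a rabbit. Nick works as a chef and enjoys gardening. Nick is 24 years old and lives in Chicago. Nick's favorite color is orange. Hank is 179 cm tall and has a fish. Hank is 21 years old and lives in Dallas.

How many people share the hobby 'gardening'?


Count: 1

1


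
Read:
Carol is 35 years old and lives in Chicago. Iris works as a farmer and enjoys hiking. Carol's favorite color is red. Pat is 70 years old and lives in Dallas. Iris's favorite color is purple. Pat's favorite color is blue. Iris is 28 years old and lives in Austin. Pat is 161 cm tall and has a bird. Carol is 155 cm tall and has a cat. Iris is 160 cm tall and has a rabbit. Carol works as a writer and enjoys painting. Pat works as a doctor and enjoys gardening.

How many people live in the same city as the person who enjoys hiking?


Person with hobby hiking is Iris, city Austin. Count = 1

1


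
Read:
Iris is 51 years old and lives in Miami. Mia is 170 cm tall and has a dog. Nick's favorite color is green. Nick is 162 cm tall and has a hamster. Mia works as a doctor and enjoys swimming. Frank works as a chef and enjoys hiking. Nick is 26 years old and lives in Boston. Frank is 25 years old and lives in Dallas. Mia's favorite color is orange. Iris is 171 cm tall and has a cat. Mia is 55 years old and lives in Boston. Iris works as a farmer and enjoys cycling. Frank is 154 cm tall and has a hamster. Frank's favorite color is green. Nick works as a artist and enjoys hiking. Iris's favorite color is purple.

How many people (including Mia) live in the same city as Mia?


Mia lives in Boston. Count = 2

2


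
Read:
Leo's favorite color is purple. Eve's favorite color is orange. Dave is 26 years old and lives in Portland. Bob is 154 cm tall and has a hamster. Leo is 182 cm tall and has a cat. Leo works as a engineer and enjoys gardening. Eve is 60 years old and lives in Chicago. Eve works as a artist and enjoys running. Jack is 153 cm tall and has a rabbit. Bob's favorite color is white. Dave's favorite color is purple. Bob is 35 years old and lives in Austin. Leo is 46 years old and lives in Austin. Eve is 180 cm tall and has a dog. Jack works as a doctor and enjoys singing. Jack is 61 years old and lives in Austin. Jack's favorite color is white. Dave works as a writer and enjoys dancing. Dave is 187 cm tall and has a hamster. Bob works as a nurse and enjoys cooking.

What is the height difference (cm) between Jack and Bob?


|153 - 154| = 1

1


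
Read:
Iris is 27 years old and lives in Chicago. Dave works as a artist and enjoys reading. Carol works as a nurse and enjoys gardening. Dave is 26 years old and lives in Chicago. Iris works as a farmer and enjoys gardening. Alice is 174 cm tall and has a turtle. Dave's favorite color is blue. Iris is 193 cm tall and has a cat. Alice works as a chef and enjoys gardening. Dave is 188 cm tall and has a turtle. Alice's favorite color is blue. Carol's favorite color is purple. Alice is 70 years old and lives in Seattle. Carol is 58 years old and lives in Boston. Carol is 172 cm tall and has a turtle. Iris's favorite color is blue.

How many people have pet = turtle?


Count: 3

3


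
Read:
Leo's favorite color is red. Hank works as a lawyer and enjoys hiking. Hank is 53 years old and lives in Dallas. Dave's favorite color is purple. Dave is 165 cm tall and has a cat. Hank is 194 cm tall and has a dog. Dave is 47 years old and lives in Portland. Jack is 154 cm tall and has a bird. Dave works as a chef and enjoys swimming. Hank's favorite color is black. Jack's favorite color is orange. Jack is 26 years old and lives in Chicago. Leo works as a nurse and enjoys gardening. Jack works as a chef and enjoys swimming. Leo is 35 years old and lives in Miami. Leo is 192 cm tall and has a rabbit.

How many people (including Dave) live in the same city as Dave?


Dave lives in Portland. Count = 1

1


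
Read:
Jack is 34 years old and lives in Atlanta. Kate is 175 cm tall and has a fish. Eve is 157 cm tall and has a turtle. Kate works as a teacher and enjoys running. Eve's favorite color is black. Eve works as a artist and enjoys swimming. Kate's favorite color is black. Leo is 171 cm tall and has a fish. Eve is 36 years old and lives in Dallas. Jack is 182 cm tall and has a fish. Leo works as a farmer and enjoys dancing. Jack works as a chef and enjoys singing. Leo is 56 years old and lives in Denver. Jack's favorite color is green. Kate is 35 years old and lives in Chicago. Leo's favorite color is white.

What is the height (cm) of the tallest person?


Tallest: Jack at 182 cm

182


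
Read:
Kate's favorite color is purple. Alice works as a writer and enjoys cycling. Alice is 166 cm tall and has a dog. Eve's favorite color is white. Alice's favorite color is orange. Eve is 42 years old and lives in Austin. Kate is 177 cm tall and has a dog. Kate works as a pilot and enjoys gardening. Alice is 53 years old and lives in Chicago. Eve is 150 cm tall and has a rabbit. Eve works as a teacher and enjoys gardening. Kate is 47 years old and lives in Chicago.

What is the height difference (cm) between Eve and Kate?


|150 - 177| = 27

27


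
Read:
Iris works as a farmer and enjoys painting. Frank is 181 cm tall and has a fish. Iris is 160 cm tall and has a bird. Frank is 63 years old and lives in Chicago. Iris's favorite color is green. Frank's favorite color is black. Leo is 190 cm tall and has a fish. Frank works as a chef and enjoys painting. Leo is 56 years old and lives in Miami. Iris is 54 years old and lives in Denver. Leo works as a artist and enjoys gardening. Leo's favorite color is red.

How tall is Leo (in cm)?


Leo is 190 cm tall

190


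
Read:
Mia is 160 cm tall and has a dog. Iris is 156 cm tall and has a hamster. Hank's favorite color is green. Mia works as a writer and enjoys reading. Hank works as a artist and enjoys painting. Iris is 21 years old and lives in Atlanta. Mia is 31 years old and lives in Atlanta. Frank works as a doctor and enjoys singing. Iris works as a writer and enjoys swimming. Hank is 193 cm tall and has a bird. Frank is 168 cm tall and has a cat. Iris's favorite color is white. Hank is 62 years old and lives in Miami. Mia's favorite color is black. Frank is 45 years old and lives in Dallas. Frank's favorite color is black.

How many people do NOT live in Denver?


Not in Denver: 4

4


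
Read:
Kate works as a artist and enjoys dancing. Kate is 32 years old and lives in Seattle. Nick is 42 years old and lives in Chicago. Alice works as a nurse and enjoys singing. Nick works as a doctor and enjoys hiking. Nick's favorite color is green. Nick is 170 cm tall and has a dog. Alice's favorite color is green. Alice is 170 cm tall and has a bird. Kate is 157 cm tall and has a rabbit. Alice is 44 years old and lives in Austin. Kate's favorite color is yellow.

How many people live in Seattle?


Count in Seattle: 1

1


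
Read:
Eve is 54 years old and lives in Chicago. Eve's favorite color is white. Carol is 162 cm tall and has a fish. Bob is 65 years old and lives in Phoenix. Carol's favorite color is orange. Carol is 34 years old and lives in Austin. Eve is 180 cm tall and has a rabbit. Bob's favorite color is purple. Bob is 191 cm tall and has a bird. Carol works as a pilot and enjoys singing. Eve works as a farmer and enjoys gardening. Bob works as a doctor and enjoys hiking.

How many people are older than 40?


Filter: 2

2


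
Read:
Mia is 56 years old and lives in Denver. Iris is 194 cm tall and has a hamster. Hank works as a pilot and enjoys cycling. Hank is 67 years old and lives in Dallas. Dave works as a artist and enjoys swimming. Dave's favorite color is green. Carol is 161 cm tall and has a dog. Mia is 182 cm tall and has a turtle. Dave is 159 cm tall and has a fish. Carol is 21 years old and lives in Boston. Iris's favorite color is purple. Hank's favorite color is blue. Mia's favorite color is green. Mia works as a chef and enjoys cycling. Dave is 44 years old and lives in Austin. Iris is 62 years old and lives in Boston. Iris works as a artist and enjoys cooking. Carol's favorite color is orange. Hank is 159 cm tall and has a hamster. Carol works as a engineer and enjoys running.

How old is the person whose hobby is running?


Person with hobby=running is Carol, age 21

21


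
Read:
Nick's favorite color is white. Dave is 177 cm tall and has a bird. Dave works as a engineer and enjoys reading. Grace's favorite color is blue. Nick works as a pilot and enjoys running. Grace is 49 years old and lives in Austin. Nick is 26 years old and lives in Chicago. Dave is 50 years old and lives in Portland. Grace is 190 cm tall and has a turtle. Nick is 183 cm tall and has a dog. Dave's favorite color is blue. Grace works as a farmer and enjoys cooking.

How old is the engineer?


The engineer is Dave, age 50

50


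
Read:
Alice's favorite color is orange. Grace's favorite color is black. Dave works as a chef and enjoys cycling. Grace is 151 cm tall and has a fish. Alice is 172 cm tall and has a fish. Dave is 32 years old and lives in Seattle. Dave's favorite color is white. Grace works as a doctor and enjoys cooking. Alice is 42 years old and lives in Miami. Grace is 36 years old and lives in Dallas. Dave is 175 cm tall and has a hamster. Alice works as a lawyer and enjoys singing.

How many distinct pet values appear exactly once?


Unique pet values: 1

1


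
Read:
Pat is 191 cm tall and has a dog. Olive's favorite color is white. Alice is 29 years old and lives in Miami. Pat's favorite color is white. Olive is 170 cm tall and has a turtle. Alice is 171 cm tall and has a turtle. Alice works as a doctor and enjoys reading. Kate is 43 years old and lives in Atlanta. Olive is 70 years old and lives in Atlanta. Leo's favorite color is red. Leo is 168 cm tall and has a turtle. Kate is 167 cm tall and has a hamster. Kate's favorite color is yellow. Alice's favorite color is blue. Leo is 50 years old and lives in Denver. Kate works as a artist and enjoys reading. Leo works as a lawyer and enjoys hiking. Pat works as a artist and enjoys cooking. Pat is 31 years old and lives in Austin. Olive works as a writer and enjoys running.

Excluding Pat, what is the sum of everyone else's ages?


Sum (excluding Pat): 192

192


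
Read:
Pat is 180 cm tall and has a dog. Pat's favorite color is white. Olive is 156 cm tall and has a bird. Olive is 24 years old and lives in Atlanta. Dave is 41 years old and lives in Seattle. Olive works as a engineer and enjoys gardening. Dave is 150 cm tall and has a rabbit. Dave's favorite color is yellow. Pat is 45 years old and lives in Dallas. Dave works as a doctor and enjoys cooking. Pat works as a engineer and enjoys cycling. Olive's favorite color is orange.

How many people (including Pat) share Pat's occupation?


Pat is a engineer. Count = 2

2


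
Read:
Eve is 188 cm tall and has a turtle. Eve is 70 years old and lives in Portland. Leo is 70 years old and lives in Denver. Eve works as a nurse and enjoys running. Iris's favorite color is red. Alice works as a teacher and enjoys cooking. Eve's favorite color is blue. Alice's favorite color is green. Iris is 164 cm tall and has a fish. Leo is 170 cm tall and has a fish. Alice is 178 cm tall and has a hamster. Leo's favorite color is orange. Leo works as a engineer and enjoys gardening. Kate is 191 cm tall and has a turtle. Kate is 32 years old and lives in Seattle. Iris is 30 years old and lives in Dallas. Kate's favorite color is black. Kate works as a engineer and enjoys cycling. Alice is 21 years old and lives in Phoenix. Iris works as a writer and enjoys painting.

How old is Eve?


Eve is 70 years old

70


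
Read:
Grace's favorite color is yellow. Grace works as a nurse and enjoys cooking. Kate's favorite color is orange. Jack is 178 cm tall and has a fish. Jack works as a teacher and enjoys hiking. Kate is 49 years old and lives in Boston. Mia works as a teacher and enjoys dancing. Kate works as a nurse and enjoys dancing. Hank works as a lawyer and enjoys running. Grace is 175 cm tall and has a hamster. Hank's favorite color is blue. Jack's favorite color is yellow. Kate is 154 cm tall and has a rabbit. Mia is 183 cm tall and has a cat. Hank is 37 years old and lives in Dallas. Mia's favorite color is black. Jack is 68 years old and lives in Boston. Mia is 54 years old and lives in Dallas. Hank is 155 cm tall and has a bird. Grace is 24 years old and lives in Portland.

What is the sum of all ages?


37+49+54+24+68 = 232

232


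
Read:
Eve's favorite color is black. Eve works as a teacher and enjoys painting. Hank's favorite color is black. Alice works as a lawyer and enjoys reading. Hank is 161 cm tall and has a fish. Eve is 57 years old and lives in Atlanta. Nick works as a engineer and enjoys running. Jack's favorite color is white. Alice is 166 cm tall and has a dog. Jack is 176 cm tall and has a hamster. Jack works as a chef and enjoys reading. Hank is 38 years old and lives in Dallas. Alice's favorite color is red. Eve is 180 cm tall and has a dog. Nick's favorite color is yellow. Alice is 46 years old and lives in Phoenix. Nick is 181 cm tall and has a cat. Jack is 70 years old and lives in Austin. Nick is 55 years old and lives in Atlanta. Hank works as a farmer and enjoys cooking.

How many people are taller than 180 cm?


Taller than 180: 1

1


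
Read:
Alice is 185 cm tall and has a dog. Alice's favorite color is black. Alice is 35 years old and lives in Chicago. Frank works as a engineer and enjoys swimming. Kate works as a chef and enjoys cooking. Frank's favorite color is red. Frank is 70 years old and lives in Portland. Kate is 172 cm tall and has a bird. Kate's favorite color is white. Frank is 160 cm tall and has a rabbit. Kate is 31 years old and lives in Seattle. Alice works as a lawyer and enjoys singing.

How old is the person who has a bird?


Person with bird is Kate, age 31

31


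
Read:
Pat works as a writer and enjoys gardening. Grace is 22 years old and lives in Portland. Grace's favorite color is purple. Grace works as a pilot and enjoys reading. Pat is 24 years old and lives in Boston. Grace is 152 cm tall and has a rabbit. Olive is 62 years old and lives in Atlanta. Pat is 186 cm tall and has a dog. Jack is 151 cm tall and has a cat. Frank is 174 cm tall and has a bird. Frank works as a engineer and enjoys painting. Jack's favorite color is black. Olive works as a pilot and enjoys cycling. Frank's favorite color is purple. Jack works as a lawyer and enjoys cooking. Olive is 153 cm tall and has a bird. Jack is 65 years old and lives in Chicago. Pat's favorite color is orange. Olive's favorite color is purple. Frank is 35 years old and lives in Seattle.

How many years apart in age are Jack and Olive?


65 vs 62, diff = 3

3


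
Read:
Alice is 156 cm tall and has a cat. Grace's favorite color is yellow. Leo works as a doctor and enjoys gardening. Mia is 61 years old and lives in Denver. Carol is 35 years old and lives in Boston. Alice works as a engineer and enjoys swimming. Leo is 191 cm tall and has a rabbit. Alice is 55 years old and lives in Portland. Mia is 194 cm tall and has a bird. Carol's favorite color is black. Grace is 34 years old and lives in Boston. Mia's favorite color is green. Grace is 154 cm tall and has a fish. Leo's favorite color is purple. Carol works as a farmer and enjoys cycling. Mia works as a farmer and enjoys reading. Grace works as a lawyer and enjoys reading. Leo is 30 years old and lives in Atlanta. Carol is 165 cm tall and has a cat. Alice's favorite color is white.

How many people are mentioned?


People: Carol, Alice, Grace, Leo, Mia. Count = 5

5


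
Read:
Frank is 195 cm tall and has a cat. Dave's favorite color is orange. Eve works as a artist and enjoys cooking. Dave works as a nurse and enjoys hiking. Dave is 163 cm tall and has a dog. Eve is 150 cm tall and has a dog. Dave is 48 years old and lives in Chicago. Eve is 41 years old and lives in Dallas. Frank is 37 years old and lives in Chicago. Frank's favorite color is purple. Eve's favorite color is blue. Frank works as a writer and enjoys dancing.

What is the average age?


Sum=126, n=3, avg=42

42


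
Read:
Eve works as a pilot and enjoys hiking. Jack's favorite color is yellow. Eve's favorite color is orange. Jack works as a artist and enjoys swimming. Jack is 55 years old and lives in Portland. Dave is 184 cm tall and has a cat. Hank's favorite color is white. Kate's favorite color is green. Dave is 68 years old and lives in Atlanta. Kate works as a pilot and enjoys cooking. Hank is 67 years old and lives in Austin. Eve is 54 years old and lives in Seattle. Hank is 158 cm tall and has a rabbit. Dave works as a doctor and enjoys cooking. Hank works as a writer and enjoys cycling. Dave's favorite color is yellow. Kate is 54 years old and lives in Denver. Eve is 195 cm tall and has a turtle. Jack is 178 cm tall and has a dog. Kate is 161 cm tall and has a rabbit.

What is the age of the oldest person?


Oldest: Dave at 68

68


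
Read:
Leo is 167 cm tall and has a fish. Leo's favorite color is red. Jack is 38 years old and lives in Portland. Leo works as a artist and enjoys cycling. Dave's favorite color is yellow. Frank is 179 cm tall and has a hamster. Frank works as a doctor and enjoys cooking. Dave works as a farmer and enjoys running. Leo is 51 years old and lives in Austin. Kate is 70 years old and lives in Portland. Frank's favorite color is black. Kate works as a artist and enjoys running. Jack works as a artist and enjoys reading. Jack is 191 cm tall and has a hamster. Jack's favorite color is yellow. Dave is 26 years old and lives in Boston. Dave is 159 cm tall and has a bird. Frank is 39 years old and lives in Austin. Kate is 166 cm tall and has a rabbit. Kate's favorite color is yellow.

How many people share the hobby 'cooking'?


Count: 1

1


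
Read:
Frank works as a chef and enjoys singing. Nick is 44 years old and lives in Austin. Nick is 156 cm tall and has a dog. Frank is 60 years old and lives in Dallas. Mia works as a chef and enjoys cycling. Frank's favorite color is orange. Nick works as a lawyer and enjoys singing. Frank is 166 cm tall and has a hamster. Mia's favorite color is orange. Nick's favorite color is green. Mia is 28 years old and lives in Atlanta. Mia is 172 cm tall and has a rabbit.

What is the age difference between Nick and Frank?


|44 - 60| = 16

16
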